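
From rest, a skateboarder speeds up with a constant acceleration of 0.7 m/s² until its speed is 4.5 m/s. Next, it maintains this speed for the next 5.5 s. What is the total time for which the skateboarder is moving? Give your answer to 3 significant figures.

Phase 1 (accelerating): v₀ = 0 m/s, a = 0.7 m/s².
v = v₀ + at → t = (4.5 − 0) / 0.7 = 6.43 s
v² = v₀² + 2aΔx → Δx = (4.5² − 0²)/(2·0.7) = 14.5 m

Phase 2 (constant speed): v₀ = 4.50 m/s, a = 0 m/s².
v = v₀ + at = 4.50 + (0)(5.5) = 4.50 m/s
Δx = v₀t + ½at² = 4.50·5.5 + 0.5·0·5.5² = 24.8 m
Total time = 6.43 + 5.50 = 11.9 s

11.9 s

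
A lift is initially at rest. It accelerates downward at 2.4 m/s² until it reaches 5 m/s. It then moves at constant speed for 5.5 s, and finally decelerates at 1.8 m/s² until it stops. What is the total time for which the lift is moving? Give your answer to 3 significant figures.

10.4 s

Phase 1 (accelerating): v₀ = 0 m/s, a = 2.4 m/s².
v = v₀ + at → t = (5 − 0) / 2.4 = 2.08 s
v² = v₀² + 2aΔx → Δx = (5² − 0²)/(2·2.4) = 5.21 m

Phase 2 (constant speed): v₀ = 5.00 m/s, a = 0 m/s².
v = v₀ + at = 5.00 + (0)(5.5) = 5.00 m/s
Δx = v₀t + ½at² = 5.00·5.5 + 0.5·0·5.5² = 27.5 m

Phase 3 (decelerating): v₀ = 5.00 m/s, a = -1.8 m/s².
v = v₀ + at → t = (0 − 5.00) / -1.8 = 2.78 s
v² = v₀² + 2aΔx → Δx = (0² − 5.00²)/(2·-1.8) = 6.94 m
Total time = 2.08 + 5.50 + 2.78 = 10.4 s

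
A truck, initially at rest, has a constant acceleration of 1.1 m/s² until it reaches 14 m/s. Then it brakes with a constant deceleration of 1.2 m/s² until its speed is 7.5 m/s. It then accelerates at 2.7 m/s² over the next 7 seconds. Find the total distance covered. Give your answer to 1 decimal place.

266.0 m

Phase 1 (accelerating): v₀ = 0 m/s, a = 1.1 m/s².
v = v₀ + at → t = (14 − 0) / 1.1 = 12.7 s
v² = v₀² + 2aΔx → Δx = (14² − 0²)/(2·1.1) = 89.1 m

Phase 2 (decelerating): v₀ = 14.0 m/s, a = -1.2 m/s².
v = v₀ + at → t = (7.5 − 14.0) / -1.2 = 5.42 s
v² = v₀² + 2aΔx → Δx = (7.5² − 14.0²)/(2·-1.2) = 58.2 m

Phase 3 (accelerating): v₀ = 7.50 m/s, a = 2.7 m/s².
v = v₀ + at = 7.50 + (2.7)(7) = 26.4 m/s
Δx = v₀t + ½at² = 7.50·7 + 0.5·2.7·7² = 119 m
Total distance = 89.1 + 58.2 + 119 = 266 m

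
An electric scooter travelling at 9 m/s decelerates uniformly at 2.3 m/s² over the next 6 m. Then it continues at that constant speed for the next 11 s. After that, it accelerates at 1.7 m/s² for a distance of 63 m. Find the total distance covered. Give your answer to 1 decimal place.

Phase 1 (decelerating): v₀ = 9.00 m/s, a = -2.3 m/s².
v² = v₀² + 2aΔx = 9.00² + 2·-2.3·6 = 53.4 → v = 7.31 m/s
t = (v − v₀)/a = (7.31 − 9.00)/-2.3 = 0.736 s

Phase 2 (constant speed): v₀ = 7.31 m/s, a = 0 m/s².
v = v₀ + at = 7.31 + (0)(11) = 7.31 m/s
Δx = v₀t + ½at² = 7.31·11 + 0.5·0·11² = 80.4 m

Phase 3 (accelerating): v₀ = 7.31 m/s, a = 1.7 m/s².
v² = v₀² + 2aΔx = 7.31² + 2·1.7·63 = 268 → v = 16.4 m/s
t = (v − v₀)/a = (16.4 − 7.31)/1.7 = 5.32 s
Total distance = 6.00 + 80.4 + 63.0 = 149 m

149.4 m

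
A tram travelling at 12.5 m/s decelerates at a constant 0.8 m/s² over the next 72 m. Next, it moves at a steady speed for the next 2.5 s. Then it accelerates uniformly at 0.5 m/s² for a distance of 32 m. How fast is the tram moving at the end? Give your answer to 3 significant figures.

8.55 m/s

Phase 1 (decelerating): v₀ = 12.5 m/s, a = -0.8 m/s².
v² = v₀² + 2aΔx = 12.5² + 2·-0.8·72 = 41.0 → v = 6.41 m/s
t = (v − v₀)/a = (6.41 − 12.5)/-0.8 = 7.62 s

Phase 2 (constant speed): v₀ = 6.41 m/s, a = 0 m/s².
v = v₀ + at = 6.41 + (0)(2.5) = 6.41 m/s
Δx = v₀t + ½at² = 6.41·2.5 + 0.5·0·2.5² = 16.0 m

Phase 3 (accelerating): v₀ = 6.41 m/s, a = 0.5 m/s².
v² = v₀² + 2aΔx = 6.41² + 2·0.5·32 = 73.0 → v = 8.55 m/s
t = (v − v₀)/a = (8.55 − 6.41)/0.5 = 4.28 s
Final speed = 8.55 m/s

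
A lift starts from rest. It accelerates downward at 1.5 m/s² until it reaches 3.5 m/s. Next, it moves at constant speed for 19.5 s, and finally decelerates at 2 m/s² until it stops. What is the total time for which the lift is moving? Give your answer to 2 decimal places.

23.58 s

Phase 1 (accelerating): v₀ = 0 m/s, a = 1.5 m/s².
v = v₀ + at → t = (3.5 − 0) / 1.5 = 2.33 s
v² = v₀² + 2aΔx → Δx = (3.5² − 0²)/(2·1.5) = 4.08 m

Phase 2 (constant speed): v₀ = 3.50 m/s, a = 0 m/s².
v = v₀ + at = 3.50 + (0)(19.5) = 3.50 m/s
Δx = v₀t + ½at² = 3.50·19.5 + 0.5·0·19.5² = 68.2 m

Phase 3 (decelerating): v₀ = 3.50 m/s, a = -2 m/s².
v = v₀ + at → t = (0 − 3.50) / -2 = 1.75 s
v² = v₀² + 2aΔx → Δx = (0² − 3.50²)/(2·-2) = 3.06 m
Total time = 2.33 + 19.5 + 1.75 = 23.6 s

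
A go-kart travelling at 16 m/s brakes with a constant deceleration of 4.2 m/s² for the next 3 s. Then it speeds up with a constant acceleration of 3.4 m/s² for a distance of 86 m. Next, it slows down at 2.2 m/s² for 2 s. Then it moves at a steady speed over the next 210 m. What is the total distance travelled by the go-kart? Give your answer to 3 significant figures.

370 m

Phase 1 (decelerating): v₀ = 16.0 m/s, a = -4.2 m/s².
v = v₀ + at = 16.0 + (-4.2)(3) = 3.40 m/s
Δx = v₀t + ½at² = 16.0·3 + 0.5·-4.2·3² = 29.1 m

Phase 2 (accelerating): v₀ = 3.40 m/s, a = 3.4 m/s².
v² = v₀² + 2aΔx = 3.40² + 2·3.4·86 = 596 → v = 24.4 m/s
t = (v − v₀)/a = (24.4 − 3.40)/3.4 = 6.18 s

Phase 3 (decelerating): v₀ = 24.4 m/s, a = -2.2 m/s².
v = v₀ + at = 24.4 + (-2.2)(2) = 20.0 m/s
Δx = v₀t + ½at² = 24.4·2 + 0.5·-2.2·2² = 44.4 m

Phase 4 (constant speed): v₀ = 20.0 m/s, a = 0 m/s².
Constant speed: t = d/v = 210/20.0 = 10.5 s
Total distance = 29.1 + 86.0 + 44.4 + 210 = 370 m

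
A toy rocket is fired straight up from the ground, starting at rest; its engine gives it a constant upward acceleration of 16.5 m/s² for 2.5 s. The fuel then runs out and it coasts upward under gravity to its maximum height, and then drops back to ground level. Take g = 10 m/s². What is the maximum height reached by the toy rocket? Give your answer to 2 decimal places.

136.64 m

Phase 1 (powered ascent): v₀ = 0 m/s, a = 16.5 m/s².
v = v₀ + at = 0 + (16.5)(2.5) = 41.2 m/s
Δx = v₀t + ½at² = 0·2.5 + 0.5·16.5·2.5² = 51.6 m

Phase 2 (coasting upward): v₀ = 41.2 m/s, a = -10 m/s².
v = v₀ + at → t = (0 − 41.2) / -10 = 4.12 s
v² = v₀² + 2aΔx → Δx = (0² − 41.2²)/(2·-10) = 85.1 m
Maximum height = 51.6 + 85.1 = 137 m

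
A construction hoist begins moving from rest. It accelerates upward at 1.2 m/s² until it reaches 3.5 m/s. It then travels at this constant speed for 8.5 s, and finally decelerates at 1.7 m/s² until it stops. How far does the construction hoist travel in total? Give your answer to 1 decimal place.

38.5 m

Phase 1 (accelerating): v₀ = 0 m/s, a = 1.2 m/s².
v = v₀ + at → t = (3.5 − 0) / 1.2 = 2.92 s
v² = v₀² + 2aΔx → Δx = (3.5² − 0²)/(2·1.2) = 5.10 m

Phase 2 (constant speed): v₀ = 3.50 m/s, a = 0 m/s².
v = v₀ + at = 3.50 + (0)(8.5) = 3.50 m/s
Δx = v₀t + ½at² = 3.50·8.5 + 0.5·0·8.5² = 29.8 m

Phase 3 (decelerating): v₀ = 3.50 m/s, a = -1.7 m/s².
v = v₀ + at → t = (0 − 3.50) / -1.7 = 2.06 s
v² = v₀² + 2aΔx → Δx = (0² − 3.50²)/(2·-1.7) = 3.60 m
Total distance = 5.10 + 29.8 + 3.60 = 38.5 m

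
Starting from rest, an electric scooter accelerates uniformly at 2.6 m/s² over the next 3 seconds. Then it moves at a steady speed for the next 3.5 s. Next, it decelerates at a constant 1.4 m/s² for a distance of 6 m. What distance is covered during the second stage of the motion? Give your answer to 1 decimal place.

Phase 1 (accelerating): v₀ = 0 m/s, a = 2.6 m/s².
v = v₀ + at = 0 + (2.6)(3) = 7.80 m/s
Δx = v₀t + ½at² = 0·3 + 0.5·2.6·3² = 11.7 m

Phase 2 (constant speed): v₀ = 7.80 m/s, a = 0 m/s².
v = v₀ + at = 7.80 + (0)(3.5) = 7.80 m/s
Δx = v₀t + ½at² = 7.80·3.5 + 0.5·0·3.5² = 27.3 m
Distance in phase 2 = 27.3 m

27.3 m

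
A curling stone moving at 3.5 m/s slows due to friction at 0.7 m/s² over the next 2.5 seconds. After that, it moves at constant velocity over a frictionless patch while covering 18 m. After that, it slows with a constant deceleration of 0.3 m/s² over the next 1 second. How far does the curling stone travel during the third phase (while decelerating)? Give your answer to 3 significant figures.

Phase 1 (decelerating): v₀ = 3.50 m/s, a = -0.7 m/s².
v = v₀ + at = 3.50 + (-0.7)(2.5) = 1.75 m/s
Δx = v₀t + ½at² = 3.50·2.5 + 0.5·-0.7·2.5² = 6.56 m

Phase 2 (constant speed): v₀ = 1.75 m/s, a = 0 m/s².
Constant speed: t = d/v = 18/1.75 = 10.3 s

Phase 3 (decelerating): v₀ = 1.75 m/s, a = -0.3 m/s².
v = v₀ + at = 1.75 + (-0.3)(1) = 1.45 m/s
Δx = v₀t + ½at² = 1.75·1 + 0.5·-0.3·1² = 1.60 m
Distance in phase 3 = 1.60 m

1.60 m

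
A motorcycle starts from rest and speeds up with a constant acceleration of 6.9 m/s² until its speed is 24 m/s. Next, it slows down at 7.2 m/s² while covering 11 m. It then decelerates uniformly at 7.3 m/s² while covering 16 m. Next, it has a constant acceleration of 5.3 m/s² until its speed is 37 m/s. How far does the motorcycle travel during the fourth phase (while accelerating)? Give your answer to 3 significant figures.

112 m

Phase 1 (accelerating): v₀ = 0 m/s, a = 6.9 m/s².
v = v₀ + at → t = (24 − 0) / 6.9 = 3.48 s
v² = v₀² + 2aΔx → Δx = (24² − 0²)/(2·6.9) = 41.7 m

Phase 2 (decelerating): v₀ = 24.0 m/s, a = -7.2 m/s².
v² = v₀² + 2aΔx = 24.0² + 2·-7.2·11 = 418 → v = 20.4 m/s
t = (v − v₀)/a = (20.4 − 24.0)/-7.2 = 0.495 s

Phase 3 (decelerating): v₀ = 20.4 m/s, a = -7.3 m/s².
v² = v₀² + 2aΔx = 20.4² + 2·-7.3·16 = 184 → v = 13.6 m/s
t = (v − v₀)/a = (13.6 − 20.4)/-7.3 = 0.941 s

Phase 4 (accelerating): v₀ = 13.6 m/s, a = 5.3 m/s².
v = v₀ + at → t = (37 − 13.6) / 5.3 = 4.42 s
v² = v₀² + 2aΔx → Δx = (37² − 13.6²)/(2·5.3) = 112 m
Distance in phase 4 = 112 m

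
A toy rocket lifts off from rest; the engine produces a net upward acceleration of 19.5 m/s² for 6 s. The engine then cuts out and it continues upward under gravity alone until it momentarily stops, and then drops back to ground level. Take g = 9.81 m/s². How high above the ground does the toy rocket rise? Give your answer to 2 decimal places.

Phase 1 (powered ascent): v₀ = 0 m/s, a = 19.5 m/s².
v = v₀ + at = 0 + (19.5)(6) = 117 m/s
Δx = v₀t + ½at² = 0·6 + 0.5·19.5·6² = 351 m

Phase 2 (coasting upward): v₀ = 117 m/s, a = -9.81 m/s².
v = v₀ + at → t = (0 − 117) / -9.81 = 11.9 s
v² = v₀² + 2aΔx → Δx = (0² − 117²)/(2·-9.81) = 698 m
Maximum height = 351 + 698 = 1050 m

1048.71 m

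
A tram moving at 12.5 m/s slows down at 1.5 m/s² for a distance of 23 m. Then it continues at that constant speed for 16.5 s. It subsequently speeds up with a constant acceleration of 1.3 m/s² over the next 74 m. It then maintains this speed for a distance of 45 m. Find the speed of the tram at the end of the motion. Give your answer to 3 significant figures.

16.7 m/s

Phase 1 (decelerating): v₀ = 12.5 m/s, a = -1.5 m/s².
v² = v₀² + 2aΔx = 12.5² + 2·-1.5·23 = 87.2 → v = 9.34 m/s
t = (v − v₀)/a = (9.34 − 12.5)/-1.5 = 2.11 s

Phase 2 (constant speed): v₀ = 9.34 m/s, a = 0 m/s².
v = v₀ + at = 9.34 + (0)(16.5) = 9.34 m/s
Δx = v₀t + ½at² = 9.34·16.5 + 0.5·0·16.5² = 154 m

Phase 3 (accelerating): v₀ = 9.34 m/s, a = 1.3 m/s².
v² = v₀² + 2aΔx = 9.34² + 2·1.3·74 = 280 → v = 16.7 m/s
t = (v − v₀)/a = (16.7 − 9.34)/1.3 = 5.68 s

Phase 4 (constant speed): v₀ = 16.7 m/s, a = 0 m/s².
Constant speed: t = d/v = 45/16.7 = 2.69 s
Final speed = 16.7 m/s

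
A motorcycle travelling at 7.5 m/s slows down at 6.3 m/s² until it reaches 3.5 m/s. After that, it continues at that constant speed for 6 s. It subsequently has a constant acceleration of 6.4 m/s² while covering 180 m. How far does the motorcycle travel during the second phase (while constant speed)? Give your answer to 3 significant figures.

21.0 m

Phase 1 (decelerating): v₀ = 7.50 m/s, a = -6.3 m/s².
v = v₀ + at → t = (3.5 − 7.50) / -6.3 = 0.635 s
v² = v₀² + 2aΔx → Δx = (3.5² − 7.50²)/(2·-6.3) = 3.49 m

Phase 2 (constant speed): v₀ = 3.50 m/s, a = 0 m/s².
v = v₀ + at = 3.50 + (0)(6) = 3.50 m/s
Δx = v₀t + ½at² = 3.50·6 + 0.5·0·6² = 21.0 m
Distance in phase 2 = 21.0 m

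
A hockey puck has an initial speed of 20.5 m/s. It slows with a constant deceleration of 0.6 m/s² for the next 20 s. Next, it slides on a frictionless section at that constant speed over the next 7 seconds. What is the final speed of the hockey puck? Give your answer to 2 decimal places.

Phase 1 (decelerating): v₀ = 20.5 m/s, a = -0.6 m/s².
v = v₀ + at = 20.5 + (-0.6)(20) = 8.50 m/s
Δx = v₀t + ½at² = 20.5·20 + 0.5·-0.6·20² = 290 m

Phase 2 (constant speed): v₀ = 8.50 m/s, a = 0 m/s².
v = v₀ + at = 8.50 + (0)(7) = 8.50 m/s
Δx = v₀t + ½at² = 8.50·7 + 0.5·0·7² = 59.5 m
Final speed = 8.50 m/s

8.50 m/s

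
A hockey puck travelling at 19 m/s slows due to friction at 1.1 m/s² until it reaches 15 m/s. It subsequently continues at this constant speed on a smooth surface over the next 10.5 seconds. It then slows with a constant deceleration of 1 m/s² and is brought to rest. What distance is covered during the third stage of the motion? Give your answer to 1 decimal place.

112.5 m

Phase 1 (decelerating): v₀ = 19.0 m/s, a = -1.1 m/s².
v = v₀ + at → t = (15 − 19.0) / -1.1 = 3.64 s
v² = v₀² + 2aΔx → Δx = (15² − 19.0²)/(2·-1.1) = 61.8 m

Phase 2 (constant speed): v₀ = 15.0 m/s, a = 0 m/s².
v = v₀ + at = 15.0 + (0)(10.5) = 15.0 m/s
Δx = v₀t + ½at² = 15.0·10.5 + 0.5·0·10.5² = 158 m

Phase 3 (decelerating): v₀ = 15.0 m/s, a = -1 m/s².
v = v₀ + at → t = (0 − 15.0) / -1 = 15.0 s
v² = v₀² + 2aΔx → Δx = (0² − 15.0²)/(2·-1) = 112 m
Distance in phase 3 = 112 m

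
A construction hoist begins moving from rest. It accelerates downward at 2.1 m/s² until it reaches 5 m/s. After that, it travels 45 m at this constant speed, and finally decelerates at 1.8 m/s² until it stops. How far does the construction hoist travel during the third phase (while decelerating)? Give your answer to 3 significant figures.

6.94 m

Phase 1 (accelerating): v₀ = 0 m/s, a = 2.1 m/s².
v = v₀ + at → t = (5 − 0) / 2.1 = 2.38 s
v² = v₀² + 2aΔx → Δx = (5² − 0²)/(2·2.1) = 5.95 m

Phase 2 (constant speed): v₀ = 5.00 m/s, a = 0 m/s².
Constant speed: t = d/v = 45/5.00 = 9.00 s

Phase 3 (decelerating): v₀ = 5.00 m/s, a = -1.8 m/s².
v = v₀ + at → t = (0 − 5.00) / -1.8 = 2.78 s
v² = v₀² + 2aΔx → Δx = (0² − 5.00²)/(2·-1.8) = 6.94 m
Distance in phase 3 = 6.94 m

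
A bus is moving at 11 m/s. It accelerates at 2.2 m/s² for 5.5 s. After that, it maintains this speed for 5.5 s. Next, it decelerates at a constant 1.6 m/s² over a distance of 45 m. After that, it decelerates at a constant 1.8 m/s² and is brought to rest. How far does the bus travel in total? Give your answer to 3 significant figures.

Phase 1 (accelerating): v₀ = 11.0 m/s, a = 2.2 m/s².
v = v₀ + at = 11.0 + (2.2)(5.5) = 23.1 m/s
Δx = v₀t + ½at² = 11.0·5.5 + 0.5·2.2·5.5² = 93.8 m

Phase 2 (constant speed): v₀ = 23.1 m/s, a = 0 m/s².
v = v₀ + at = 23.1 + (0)(5.5) = 23.1 m/s
Δx = v₀t + ½at² = 23.1·5.5 + 0.5·0·5.5² = 127 m

Phase 3 (decelerating): v₀ = 23.1 m/s, a = -1.6 m/s².
v² = v₀² + 2aΔx = 23.1² + 2·-1.6·45 = 390 → v = 19.7 m/s
t = (v − v₀)/a = (19.7 − 23.1)/-1.6 = 2.10 s

Phase 4 (decelerating): v₀ = 19.7 m/s, a = -1.8 m/s².
v = v₀ + at → t = (0 − 19.7) / -1.8 = 11.0 s
v² = v₀² + 2aΔx → Δx = (0² − 19.7²)/(2·-1.8) = 108 m
Total distance = 93.8 + 127 + 45.0 + 108 = 374 m

374 m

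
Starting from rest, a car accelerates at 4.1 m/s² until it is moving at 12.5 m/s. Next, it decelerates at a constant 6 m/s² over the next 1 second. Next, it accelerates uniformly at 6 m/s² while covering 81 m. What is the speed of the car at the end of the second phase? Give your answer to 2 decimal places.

6.50 m/s

Phase 1 (accelerating): v₀ = 0 m/s, a = 4.1 m/s².
v = v₀ + at → t = (12.5 − 0) / 4.1 = 3.05 s
v² = v₀² + 2aΔx → Δx = (12.5² − 0²)/(2·4.1) = 19.1 m

Phase 2 (decelerating): v₀ = 12.5 m/s, a = -6 m/s².
v = v₀ + at = 12.5 + (-6)(1) = 6.50 m/s
Δx = v₀t + ½at² = 12.5·1 + 0.5·-6·1² = 9.50 m
Speed at end of phase 2 = 6.50 m/s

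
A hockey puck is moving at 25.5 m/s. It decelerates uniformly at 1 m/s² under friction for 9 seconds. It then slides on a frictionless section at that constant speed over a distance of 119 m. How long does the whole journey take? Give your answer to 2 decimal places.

16.21 s

Phase 1 (decelerating): v₀ = 25.5 m/s, a = -1 m/s².
v = v₀ + at = 25.5 + (-1)(9) = 16.5 m/s
Δx = v₀t + ½at² = 25.5·9 + 0.5·-1·9² = 189 m

Phase 2 (constant speed): v₀ = 16.5 m/s, a = 0 m/s².
Constant speed: t = d/v = 119/16.5 = 7.21 s
Total time = 9.00 + 7.21 = 16.2 s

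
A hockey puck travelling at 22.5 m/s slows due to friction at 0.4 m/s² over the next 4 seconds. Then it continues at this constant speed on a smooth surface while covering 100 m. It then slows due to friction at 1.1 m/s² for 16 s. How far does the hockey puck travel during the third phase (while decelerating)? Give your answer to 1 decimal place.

Phase 1 (decelerating): v₀ = 22.5 m/s, a = -0.4 m/s².
v = v₀ + at = 22.5 + (-0.4)(4) = 20.9 m/s
Δx = v₀t + ½at² = 22.5·4 + 0.5·-0.4·4² = 86.8 m

Phase 2 (constant speed): v₀ = 20.9 m/s, a = 0 m/s².
Constant speed: t = d/v = 100/20.9 = 4.78 s

Phase 3 (decelerating): v₀ = 20.9 m/s, a = -1.1 m/s².
v = v₀ + at = 20.9 + (-1.1)(16) = 3.30 m/s
Δx = v₀t + ½at² = 20.9·16 + 0.5·-1.1·16² = 194 m
Distance in phase 3 = 194 m

193.6 m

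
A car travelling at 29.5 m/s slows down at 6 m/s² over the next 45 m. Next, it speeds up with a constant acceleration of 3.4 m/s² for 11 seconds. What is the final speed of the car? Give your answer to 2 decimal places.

55.57 m/s

Phase 1 (decelerating): v₀ = 29.5 m/s, a = -6 m/s².
v² = v₀² + 2aΔx = 29.5² + 2·-6·45 = 330 → v = 18.2 m/s
t = (v − v₀)/a = (18.2 − 29.5)/-6 = 1.89 s

Phase 2 (accelerating): v₀ = 18.2 m/s, a = 3.4 m/s².
v = v₀ + at = 18.2 + (3.4)(11) = 55.6 m/s
Δx = v₀t + ½at² = 18.2·11 + 0.5·3.4·11² = 406 m
Final speed = 55.6 m/s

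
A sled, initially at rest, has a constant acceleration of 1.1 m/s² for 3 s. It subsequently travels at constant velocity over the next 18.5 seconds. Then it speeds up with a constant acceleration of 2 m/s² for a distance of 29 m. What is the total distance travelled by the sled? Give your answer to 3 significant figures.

95.0 m

Phase 1 (accelerating): v₀ = 0 m/s, a = 1.1 m/s².
v = v₀ + at = 0 + (1.1)(3) = 3.30 m/s
Δx = v₀t + ½at² = 0·3 + 0.5·1.1·3² = 4.95 m

Phase 2 (constant speed): v₀ = 3.30 m/s, a = 0 m/s².
v = v₀ + at = 3.30 + (0)(18.5) = 3.30 m/s
Δx = v₀t + ½at² = 3.30·18.5 + 0.5·0·18.5² = 61.1 m

Phase 3 (accelerating): v₀ = 3.30 m/s, a = 2 m/s².
v² = v₀² + 2aΔx = 3.30² + 2·2·29 = 127 → v = 11.3 m/s
t = (v − v₀)/a = (11.3 − 3.30)/2 = 3.98 s
Total distance = 4.95 + 61.1 + 29.0 = 95.0 m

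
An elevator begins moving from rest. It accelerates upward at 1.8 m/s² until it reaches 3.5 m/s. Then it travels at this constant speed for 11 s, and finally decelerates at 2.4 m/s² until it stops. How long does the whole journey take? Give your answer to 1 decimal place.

Phase 1 (accelerating): v₀ = 0 m/s, a = 1.8 m/s².
v = v₀ + at → t = (3.5 − 0) / 1.8 = 1.94 s
v² = v₀² + 2aΔx → Δx = (3.5² − 0²)/(2·1.8) = 3.40 m

Phase 2 (constant speed): v₀ = 3.50 m/s, a = 0 m/s².
v = v₀ + at = 3.50 + (0)(11) = 3.50 m/s
Δx = v₀t + ½at² = 3.50·11 + 0.5·0·11² = 38.5 m

Phase 3 (decelerating): v₀ = 3.50 m/s, a = -2.4 m/s².
v = v₀ + at → t = (0 − 3.50) / -2.4 = 1.46 s
v² = v₀² + 2aΔx → Δx = (0² − 3.50²)/(2·-2.4) = 2.55 m
Total time = 1.94 + 11.0 + 1.46 = 14.4 s

14.4 s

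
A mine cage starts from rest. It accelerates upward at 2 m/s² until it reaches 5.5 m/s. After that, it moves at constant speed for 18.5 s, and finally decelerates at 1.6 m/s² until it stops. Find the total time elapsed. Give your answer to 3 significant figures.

Phase 1 (accelerating): v₀ = 0 m/s, a = 2 m/s².
v = v₀ + at → t = (5.5 − 0) / 2 = 2.75 s
v² = v₀² + 2aΔx → Δx = (5.5² − 0²)/(2·2) = 7.56 m

Phase 2 (constant speed): v₀ = 5.50 m/s, a = 0 m/s².
v = v₀ + at = 5.50 + (0)(18.5) = 5.50 m/s
Δx = v₀t + ½at² = 5.50·18.5 + 0.5·0·18.5² = 102 m

Phase 3 (decelerating): v₀ = 5.50 m/s, a = -1.6 m/s².
v = v₀ + at → t = (0 − 5.50) / -1.6 = 3.44 s
v² = v₀² + 2aΔx → Δx = (0² − 5.50²)/(2·-1.6) = 9.45 m
Total time = 2.75 + 18.5 + 3.44 = 24.7 s

24.7 s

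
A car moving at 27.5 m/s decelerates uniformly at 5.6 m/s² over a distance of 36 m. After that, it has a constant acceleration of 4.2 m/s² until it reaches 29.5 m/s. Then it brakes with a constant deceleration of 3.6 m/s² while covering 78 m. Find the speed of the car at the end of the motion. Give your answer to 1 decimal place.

Phase 1 (decelerating): v₀ = 27.5 m/s, a = -5.6 m/s².
v² = v₀² + 2aΔx = 27.5² + 2·-5.6·36 = 353 → v = 18.8 m/s
t = (v − v₀)/a = (18.8 − 27.5)/-5.6 = 1.56 s

Phase 2 (accelerating): v₀ = 18.8 m/s, a = 4.2 m/s².
v = v₀ + at → t = (29.5 − 18.8) / 4.2 = 2.55 s
v² = v₀² + 2aΔx → Δx = (29.5² − 18.8²)/(2·4.2) = 61.6 m

Phase 3 (decelerating): v₀ = 29.5 m/s, a = -3.6 m/s².
v² = v₀² + 2aΔx = 29.5² + 2·-3.6·78 = 309 → v = 17.6 m/s
t = (v − v₀)/a = (17.6 − 29.5)/-3.6 = 3.31 s
Final speed = 17.6 m/s

17.6 m/s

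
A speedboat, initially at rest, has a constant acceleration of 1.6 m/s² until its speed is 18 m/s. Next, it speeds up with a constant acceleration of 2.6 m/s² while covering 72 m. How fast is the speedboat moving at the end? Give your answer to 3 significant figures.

26.4 m/s

Phase 1 (accelerating): v₀ = 0 m/s, a = 1.6 m/s².
v = v₀ + at → t = (18 − 0) / 1.6 = 11.2 s
v² = v₀² + 2aΔx → Δx = (18² − 0²)/(2·1.6) = 101 m

Phase 2 (accelerating): v₀ = 18.0 m/s, a = 2.6 m/s².
v² = v₀² + 2aΔx = 18.0² + 2·2.6·72 = 698 → v = 26.4 m/s
t = (v − v₀)/a = (26.4 − 18.0)/2.6 = 3.24 s
Final speed = 26.4 m/s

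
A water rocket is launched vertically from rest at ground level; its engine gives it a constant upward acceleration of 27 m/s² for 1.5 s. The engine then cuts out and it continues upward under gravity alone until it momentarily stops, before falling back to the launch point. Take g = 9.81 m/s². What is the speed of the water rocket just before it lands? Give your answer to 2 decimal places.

47.29 m/s

Phase 1 (powered ascent): v₀ = 0 m/s, a = 27 m/s².
v = v₀ + at = 0 + (27)(1.5) = 40.5 m/s
Δx = v₀t + ½at² = 0·1.5 + 0.5·27·1.5² = 30.4 m

Phase 2 (coasting upward): v₀ = 40.5 m/s, a = -9.81 m/s².
v = v₀ + at → t = (0 − 40.5) / -9.81 = 4.13 s
v² = v₀² + 2aΔx → Δx = (0² − 40.5²)/(2·-9.81) = 83.6 m

Phase 3 (free fall): v₀ = 0 m/s, a = -9.81 m/s².
Falls 114 m from rest: t = √(2·114/9.81) = 4.82 s; v = g·t = 47.3 m/s.
Impact speed = 47.3 m/s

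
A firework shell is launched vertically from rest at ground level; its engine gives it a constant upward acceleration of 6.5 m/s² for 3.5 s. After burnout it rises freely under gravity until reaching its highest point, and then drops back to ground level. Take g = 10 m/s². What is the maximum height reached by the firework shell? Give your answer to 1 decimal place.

Phase 1 (powered ascent): v₀ = 0 m/s, a = 6.5 m/s².
v = v₀ + at = 0 + (6.5)(3.5) = 22.8 m/s
Δx = v₀t + ½at² = 0·3.5 + 0.5·6.5·3.5² = 39.8 m

Phase 2 (coasting upward): v₀ = 22.8 m/s, a = -10 m/s².
v = v₀ + at → t = (0 − 22.8) / -10 = 2.27 s
v² = v₀² + 2aΔx → Δx = (0² − 22.8²)/(2·-10) = 25.9 m
Maximum height = 39.8 + 25.9 = 65.7 m

65.7 m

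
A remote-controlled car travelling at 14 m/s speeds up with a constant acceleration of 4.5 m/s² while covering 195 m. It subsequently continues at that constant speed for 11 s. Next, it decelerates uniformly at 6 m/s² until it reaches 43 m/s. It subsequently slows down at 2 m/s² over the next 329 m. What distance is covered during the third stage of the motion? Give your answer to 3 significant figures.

Phase 1 (accelerating): v₀ = 14.0 m/s, a = 4.5 m/s².
v² = v₀² + 2aΔx = 14.0² + 2·4.5·195 = 1950 → v = 44.2 m/s
t = (v − v₀)/a = (44.2 − 14.0)/4.5 = 6.70 s

Phase 2 (constant speed): v₀ = 44.2 m/s, a = 0 m/s².
v = v₀ + at = 44.2 + (0)(11) = 44.2 m/s
Δx = v₀t + ½at² = 44.2·11 + 0.5·0·11² = 486 m

Phase 3 (decelerating): v₀ = 44.2 m/s, a = -6 m/s².
v = v₀ + at → t = (43 − 44.2) / -6 = 0.195 s
v² = v₀² + 2aΔx → Δx = (43² − 44.2²)/(2·-6) = 8.50 m
Distance in phase 3 = 8.50 m

8.50 m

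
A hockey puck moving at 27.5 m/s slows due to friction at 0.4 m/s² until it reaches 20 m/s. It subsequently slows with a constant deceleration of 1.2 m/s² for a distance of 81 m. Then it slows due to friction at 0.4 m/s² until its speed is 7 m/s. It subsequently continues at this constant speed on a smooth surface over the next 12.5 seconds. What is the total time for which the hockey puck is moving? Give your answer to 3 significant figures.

Phase 1 (decelerating): v₀ = 27.5 m/s, a = -0.4 m/s².
v = v₀ + at → t = (20 − 27.5) / -0.4 = 18.8 s
v² = v₀² + 2aΔx → Δx = (20² − 27.5²)/(2·-0.4) = 445 m

Phase 2 (decelerating): v₀ = 20.0 m/s, a = -1.2 m/s².
v² = v₀² + 2aΔx = 20.0² + 2·-1.2·81 = 206 → v = 14.3 m/s
t = (v − v₀)/a = (14.3 − 20.0)/-1.2 = 4.72 s

Phase 3 (decelerating): v₀ = 14.3 m/s, a = -0.4 m/s².
v = v₀ + at → t = (7 − 14.3) / -0.4 = 18.3 s
v² = v₀² + 2aΔx → Δx = (7² − 14.3²)/(2·-0.4) = 196 m

Phase 4 (constant speed): v₀ = 7.00 m/s, a = 0 m/s².
v = v₀ + at = 7.00 + (0)(12.5) = 7.00 m/s
Δx = v₀t + ½at² = 7.00·12.5 + 0.5·0·12.5² = 87.5 m
Total time = 18.8 + 4.72 + 18.3 + 12.5 = 54.3 s

54.3 s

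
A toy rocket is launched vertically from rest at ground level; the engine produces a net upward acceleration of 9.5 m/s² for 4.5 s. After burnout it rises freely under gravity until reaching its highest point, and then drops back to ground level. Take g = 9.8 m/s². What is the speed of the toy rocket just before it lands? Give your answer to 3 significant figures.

Phase 1 (powered ascent): v₀ = 0 m/s, a = 9.5 m/s².
v = v₀ + at = 0 + (9.5)(4.5) = 42.8 m/s
Δx = v₀t + ½at² = 0·4.5 + 0.5·9.5·4.5² = 96.2 m

Phase 2 (coasting upward): v₀ = 42.8 m/s, a = -9.8 m/s².
v = v₀ + at → t = (0 − 42.8) / -9.8 = 4.36 s
v² = v₀² + 2aΔx → Δx = (0² − 42.8²)/(2·-9.8) = 93.2 m

Phase 3 (free fall): v₀ = 0 m/s, a = -9.8 m/s².
Falls 189 m from rest: t = √(2·189/9.8) = 6.22 s; v = g·t = 60.9 m/s.
Impact speed = 60.9 m/s

60.9 m/s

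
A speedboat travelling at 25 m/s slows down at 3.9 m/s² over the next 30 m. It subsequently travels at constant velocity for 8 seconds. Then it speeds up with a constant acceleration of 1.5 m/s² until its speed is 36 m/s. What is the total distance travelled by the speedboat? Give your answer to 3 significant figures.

Phase 1 (decelerating): v₀ = 25.0 m/s, a = -3.9 m/s².
v² = v₀² + 2aΔx = 25.0² + 2·-3.9·30 = 391 → v = 19.8 m/s
t = (v − v₀)/a = (19.8 − 25.0)/-3.9 = 1.34 s

Phase 2 (constant speed): v₀ = 19.8 m/s, a = 0 m/s².
v = v₀ + at = 19.8 + (0)(8) = 19.8 m/s
Δx = v₀t + ½at² = 19.8·8 + 0.5·0·8² = 158 m

Phase 3 (accelerating): v₀ = 19.8 m/s, a = 1.5 m/s².
v = v₀ + at → t = (36 − 19.8) / 1.5 = 10.8 s
v² = v₀² + 2aΔx → Δx = (36² − 19.8²)/(2·1.5) = 302 m
Total distance = 30.0 + 158 + 302 = 490 m

490 m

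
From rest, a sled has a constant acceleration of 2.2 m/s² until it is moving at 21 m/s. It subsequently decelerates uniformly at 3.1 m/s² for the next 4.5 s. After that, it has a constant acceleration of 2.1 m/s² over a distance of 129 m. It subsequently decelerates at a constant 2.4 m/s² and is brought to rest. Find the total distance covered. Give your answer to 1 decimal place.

415.6 m

Phase 1 (accelerating): v₀ = 0 m/s, a = 2.2 m/s².
v = v₀ + at → t = (21 − 0) / 2.2 = 9.55 s
v² = v₀² + 2aΔx → Δx = (21² − 0²)/(2·2.2) = 100 m

Phase 2 (decelerating): v₀ = 21.0 m/s, a = -3.1 m/s².
v = v₀ + at = 21.0 + (-3.1)(4.5) = 7.05 m/s
Δx = v₀t + ½at² = 21.0·4.5 + 0.5·-3.1·4.5² = 63.1 m

Phase 3 (accelerating): v₀ = 7.05 m/s, a = 2.1 m/s².
v² = v₀² + 2aΔx = 7.05² + 2·2.1·129 = 592 → v = 24.3 m/s
t = (v − v₀)/a = (24.3 − 7.05)/2.1 = 8.22 s

Phase 4 (decelerating): v₀ = 24.3 m/s, a = -2.4 m/s².
v = v₀ + at → t = (0 − 24.3) / -2.4 = 10.1 s
v² = v₀² + 2aΔx → Δx = (0² − 24.3²)/(2·-2.4) = 123 m
Total distance = 100 + 63.1 + 129 + 123 = 416 m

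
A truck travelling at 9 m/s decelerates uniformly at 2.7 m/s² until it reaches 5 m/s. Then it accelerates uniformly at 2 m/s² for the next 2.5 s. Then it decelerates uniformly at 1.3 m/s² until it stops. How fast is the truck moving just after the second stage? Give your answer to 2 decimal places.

Phase 1 (decelerating): v₀ = 9.00 m/s, a = -2.7 m/s².
v = v₀ + at → t = (5 − 9.00) / -2.7 = 1.48 s
v² = v₀² + 2aΔx → Δx = (5² − 9.00²)/(2·-2.7) = 10.4 m

Phase 2 (accelerating): v₀ = 5.00 m/s, a = 2 m/s².
v = v₀ + at = 5.00 + (2)(2.5) = 10.0 m/s
Δx = v₀t + ½at² = 5.00·2.5 + 0.5·2·2.5² = 18.8 m
Speed at end of phase 2 = 10.0 m/s

10.00 m/s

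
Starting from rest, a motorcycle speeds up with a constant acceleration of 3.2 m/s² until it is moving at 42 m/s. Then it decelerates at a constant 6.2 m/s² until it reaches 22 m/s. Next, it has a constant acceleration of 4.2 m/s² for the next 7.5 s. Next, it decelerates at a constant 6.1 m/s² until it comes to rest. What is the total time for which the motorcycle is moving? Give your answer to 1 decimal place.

32.6 s

Phase 1 (accelerating): v₀ = 0 m/s, a = 3.2 m/s².
v = v₀ + at → t = (42 − 0) / 3.2 = 13.1 s
v² = v₀² + 2aΔx → Δx = (42² − 0²)/(2·3.2) = 276 m

Phase 2 (decelerating): v₀ = 42.0 m/s, a = -6.2 m/s².
v = v₀ + at → t = (22 − 42.0) / -6.2 = 3.23 s
v² = v₀² + 2aΔx → Δx = (22² − 42.0²)/(2·-6.2) = 103 m

Phase 3 (accelerating): v₀ = 22.0 m/s, a = 4.2 m/s².
v = v₀ + at = 22.0 + (4.2)(7.5) = 53.5 m/s
Δx = v₀t + ½at² = 22.0·7.5 + 0.5·4.2·7.5² = 283 m

Phase 4 (decelerating): v₀ = 53.5 m/s, a = -6.1 m/s².
v = v₀ + at → t = (0 − 53.5) / -6.1 = 8.77 s
v² = v₀² + 2aΔx → Δx = (0² − 53.5²)/(2·-6.1) = 235 m
Total time = 13.1 + 3.23 + 7.50 + 8.77 = 32.6 s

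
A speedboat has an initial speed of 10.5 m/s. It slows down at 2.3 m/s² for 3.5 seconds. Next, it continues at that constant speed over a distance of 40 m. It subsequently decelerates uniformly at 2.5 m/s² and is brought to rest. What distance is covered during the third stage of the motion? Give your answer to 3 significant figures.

1.20 m

Phase 1 (decelerating): v₀ = 10.5 m/s, a = -2.3 m/s².
v = v₀ + at = 10.5 + (-2.3)(3.5) = 2.45 m/s
Δx = v₀t + ½at² = 10.5·3.5 + 0.5·-2.3·3.5² = 22.7 m

Phase 2 (constant speed): v₀ = 2.45 m/s, a = 0 m/s².
Constant speed: t = d/v = 40/2.45 = 16.3 s

Phase 3 (decelerating): v₀ = 2.45 m/s, a = -2.5 m/s².
v = v₀ + at → t = (0 − 2.45) / -2.5 = 0.980 s
v² = v₀² + 2aΔx → Δx = (0² − 2.45²)/(2·-2.5) = 1.20 m
Distance in phase 3 = 1.20 m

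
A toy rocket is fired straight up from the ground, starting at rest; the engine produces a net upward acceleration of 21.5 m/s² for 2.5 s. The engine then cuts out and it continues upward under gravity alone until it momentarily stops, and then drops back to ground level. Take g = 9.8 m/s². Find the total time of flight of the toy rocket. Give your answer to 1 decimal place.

Phase 1 (powered ascent): v₀ = 0 m/s, a = 21.5 m/s².
v = v₀ + at = 0 + (21.5)(2.5) = 53.8 m/s
Δx = v₀t + ½at² = 0·2.5 + 0.5·21.5·2.5² = 67.2 m

Phase 2 (coasting upward): v₀ = 53.8 m/s, a = -9.8 m/s².
v = v₀ + at → t = (0 − 53.8) / -9.8 = 5.48 s
v² = v₀² + 2aΔx → Δx = (0² − 53.8²)/(2·-9.8) = 147 m

Phase 3 (free fall): v₀ = 0 m/s, a = -9.8 m/s².
Falls 215 m from rest: t = √(2·215/9.8) = 6.62 s; v = g·t = 64.9 m/s.
Total time = 2.50 + 5.48 + 6.62 = 14.6 s

14.6 s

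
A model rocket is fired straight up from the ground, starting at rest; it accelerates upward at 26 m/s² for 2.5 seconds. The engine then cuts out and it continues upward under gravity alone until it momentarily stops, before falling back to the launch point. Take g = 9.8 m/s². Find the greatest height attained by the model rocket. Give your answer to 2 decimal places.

296.81 m

Phase 1 (powered ascent): v₀ = 0 m/s, a = 26 m/s².
v = v₀ + at = 0 + (26)(2.5) = 65.0 m/s
Δx = v₀t + ½at² = 0·2.5 + 0.5·26·2.5² = 81.2 m

Phase 2 (coasting upward): v₀ = 65.0 m/s, a = -9.8 m/s².
v = v₀ + at → t = (0 − 65.0) / -9.8 = 6.63 s
v² = v₀² + 2aΔx → Δx = (0² − 65.0²)/(2·-9.8) = 216 m
Maximum height = 81.2 + 216 = 297 m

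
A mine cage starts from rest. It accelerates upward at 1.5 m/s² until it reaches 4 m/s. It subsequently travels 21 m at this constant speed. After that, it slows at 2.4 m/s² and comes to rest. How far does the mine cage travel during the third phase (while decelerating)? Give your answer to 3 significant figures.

Phase 1 (accelerating): v₀ = 0 m/s, a = 1.5 m/s².
v = v₀ + at → t = (4 − 0) / 1.5 = 2.67 s
v² = v₀² + 2aΔx → Δx = (4² − 0²)/(2·1.5) = 5.33 m

Phase 2 (constant speed): v₀ = 4.00 m/s, a = 0 m/s².
Constant speed: t = d/v = 21/4.00 = 5.25 s

Phase 3 (decelerating): v₀ = 4.00 m/s, a = -2.4 m/s².
v = v₀ + at → t = (0 − 4.00) / -2.4 = 1.67 s
v² = v₀² + 2aΔx → Δx = (0² − 4.00²)/(2·-2.4) = 3.33 m
Distance in phase 3 = 3.33 m

3.33 m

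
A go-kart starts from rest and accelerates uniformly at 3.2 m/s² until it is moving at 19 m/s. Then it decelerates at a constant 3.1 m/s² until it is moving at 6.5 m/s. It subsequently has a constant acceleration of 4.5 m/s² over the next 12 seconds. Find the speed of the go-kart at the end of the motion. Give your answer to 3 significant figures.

Phase 1 (accelerating): v₀ = 0 m/s, a = 3.2 m/s².
v = v₀ + at → t = (19 − 0) / 3.2 = 5.94 s
v² = v₀² + 2aΔx → Δx = (19² − 0²)/(2·3.2) = 56.4 m

Phase 2 (decelerating): v₀ = 19.0 m/s, a = -3.1 m/s².
v = v₀ + at → t = (6.5 − 19.0) / -3.1 = 4.03 s
v² = v₀² + 2aΔx → Δx = (6.5² − 19.0²)/(2·-3.1) = 51.4 m

Phase 3 (accelerating): v₀ = 6.50 m/s, a = 4.5 m/s².
v = v₀ + at = 6.50 + (4.5)(12) = 60.5 m/s
Δx = v₀t + ½at² = 6.50·12 + 0.5·4.5·12² = 402 m
Final speed = 60.5 m/s

60.5 m/s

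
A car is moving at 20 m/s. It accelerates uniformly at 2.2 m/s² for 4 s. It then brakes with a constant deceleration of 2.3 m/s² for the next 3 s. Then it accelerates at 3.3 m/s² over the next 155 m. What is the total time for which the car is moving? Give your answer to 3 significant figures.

12.1 s

Phase 1 (accelerating): v₀ = 20.0 m/s, a = 2.2 m/s².
v = v₀ + at = 20.0 + (2.2)(4) = 28.8 m/s
Δx = v₀t + ½at² = 20.0·4 + 0.5·2.2·4² = 97.6 m

Phase 2 (decelerating): v₀ = 28.8 m/s, a = -2.3 m/s².
v = v₀ + at = 28.8 + (-2.3)(3) = 21.9 m/s
Δx = v₀t + ½at² = 28.8·3 + 0.5·-2.3·3² = 76.1 m

Phase 3 (accelerating): v₀ = 21.9 m/s, a = 3.3 m/s².
v² = v₀² + 2aΔx = 21.9² + 2·3.3·155 = 1500 → v = 38.8 m/s
t = (v − v₀)/a = (38.8 − 21.9)/3.3 = 5.11 s
Total time = 4.00 + 3.00 + 5.11 = 12.1 s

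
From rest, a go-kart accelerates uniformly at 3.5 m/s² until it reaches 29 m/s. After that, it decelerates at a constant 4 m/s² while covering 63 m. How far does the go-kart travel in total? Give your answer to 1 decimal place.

Phase 1 (accelerating): v₀ = 0 m/s, a = 3.5 m/s².
v = v₀ + at → t = (29 − 0) / 3.5 = 8.29 s
v² = v₀² + 2aΔx → Δx = (29² − 0²)/(2·3.5) = 120 m

Phase 2 (decelerating): v₀ = 29.0 m/s, a = -4 m/s².
v² = v₀² + 2aΔx = 29.0² + 2·-4·63 = 337 → v = 18.4 m/s
t = (v − v₀)/a = (18.4 − 29.0)/-4 = 2.66 s
Total distance = 120 + 63.0 = 183 m

183.1 m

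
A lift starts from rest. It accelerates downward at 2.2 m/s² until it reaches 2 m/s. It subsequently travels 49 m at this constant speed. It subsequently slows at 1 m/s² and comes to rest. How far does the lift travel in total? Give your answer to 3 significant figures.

Phase 1 (accelerating): v₀ = 0 m/s, a = 2.2 m/s².
v = v₀ + at → t = (2 − 0) / 2.2 = 0.909 s
v² = v₀² + 2aΔx → Δx = (2² − 0²)/(2·2.2) = 0.909 m

Phase 2 (constant speed): v₀ = 2.00 m/s, a = 0 m/s².
Constant speed: t = d/v = 49/2.00 = 24.5 s

Phase 3 (decelerating): v₀ = 2.00 m/s, a = -1 m/s².
v = v₀ + at → t = (0 − 2.00) / -1 = 2.00 s
v² = v₀² + 2aΔx → Δx = (0² − 2.00²)/(2·-1) = 2.00 m
Total distance = 0.909 + 49.0 + 2.00 = 51.9 m

51.9 m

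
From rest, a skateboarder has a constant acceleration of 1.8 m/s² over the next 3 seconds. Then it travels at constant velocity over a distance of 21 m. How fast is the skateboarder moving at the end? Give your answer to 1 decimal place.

5.4 m/s

Phase 1 (accelerating): v₀ = 0 m/s, a = 1.8 m/s².
v = v₀ + at = 0 + (1.8)(3) = 5.40 m/s
Δx = v₀t + ½at² = 0·3 + 0.5·1.8·3² = 8.10 m

Phase 2 (constant speed): v₀ = 5.40 m/s, a = 0 m/s².
Constant speed: t = d/v = 21/5.40 = 3.89 s
Final speed = 5.40 m/s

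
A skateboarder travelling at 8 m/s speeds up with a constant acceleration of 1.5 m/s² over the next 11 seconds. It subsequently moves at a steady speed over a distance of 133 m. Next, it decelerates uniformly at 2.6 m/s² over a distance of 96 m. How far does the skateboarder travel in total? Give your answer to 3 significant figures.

Phase 1 (accelerating): v₀ = 8.00 m/s, a = 1.5 m/s².
v = v₀ + at = 8.00 + (1.5)(11) = 24.5 m/s
Δx = v₀t + ½at² = 8.00·11 + 0.5·1.5·11² = 179 m

Phase 2 (constant speed): v₀ = 24.5 m/s, a = 0 m/s².
Constant speed: t = d/v = 133/24.5 = 5.43 s

Phase 3 (decelerating): v₀ = 24.5 m/s, a = -2.6 m/s².
v² = v₀² + 2aΔx = 24.5² + 2·-2.6·96 = 101 → v = 10.1 m/s
t = (v − v₀)/a = (10.1 − 24.5)/-2.6 = 5.56 s
Total distance = 179 + 133 + 96.0 = 408 m

408 m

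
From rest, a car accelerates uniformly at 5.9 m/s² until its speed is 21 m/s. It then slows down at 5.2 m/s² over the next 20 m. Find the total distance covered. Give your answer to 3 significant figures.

Phase 1 (accelerating): v₀ = 0 m/s, a = 5.9 m/s².
v = v₀ + at → t = (21 − 0) / 5.9 = 3.56 s
v² = v₀² + 2aΔx → Δx = (21² − 0²)/(2·5.9) = 37.4 m

Phase 2 (decelerating): v₀ = 21.0 m/s, a = -5.2 m/s².
v² = v₀² + 2aΔx = 21.0² + 2·-5.2·20 = 233 → v = 15.3 m/s
t = (v − v₀)/a = (15.3 − 21.0)/-5.2 = 1.10 s
Total distance = 37.4 + 20.0 = 57.4 m

57.4 m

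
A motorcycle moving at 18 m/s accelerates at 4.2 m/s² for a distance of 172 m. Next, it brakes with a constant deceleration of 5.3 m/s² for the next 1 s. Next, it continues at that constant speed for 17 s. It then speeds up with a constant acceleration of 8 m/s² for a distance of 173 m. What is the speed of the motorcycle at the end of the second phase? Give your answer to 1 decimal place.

Phase 1 (accelerating): v₀ = 18.0 m/s, a = 4.2 m/s².
v² = v₀² + 2aΔx = 18.0² + 2·4.2·172 = 1770 → v = 42.1 m/s
t = (v − v₀)/a = (42.1 − 18.0)/4.2 = 5.73 s

Phase 2 (decelerating): v₀ = 42.1 m/s, a = -5.3 m/s².
v = v₀ + at = 42.1 + (-5.3)(1) = 36.8 m/s
Δx = v₀t + ½at² = 42.1·1 + 0.5·-5.3·1² = 39.4 m
Speed at end of phase 2 = 36.8 m/s

36.8 m/s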